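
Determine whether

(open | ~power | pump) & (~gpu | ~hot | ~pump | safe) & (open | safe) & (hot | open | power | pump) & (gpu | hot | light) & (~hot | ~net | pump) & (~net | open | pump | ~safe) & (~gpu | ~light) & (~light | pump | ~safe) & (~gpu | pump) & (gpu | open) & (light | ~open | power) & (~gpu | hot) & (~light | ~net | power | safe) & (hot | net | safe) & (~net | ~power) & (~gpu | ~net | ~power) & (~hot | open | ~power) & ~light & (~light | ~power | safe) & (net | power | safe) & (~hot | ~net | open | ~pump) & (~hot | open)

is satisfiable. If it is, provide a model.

pump: False, net: False, open: True, power: True, safe: True, light: False, gpu: False, hot: True

Unit clause (~light) forces light = False.
Set pump = False.
  then (~gpu | pump) forces gpu = False.
  then (gpu | open) forces open = True.
  then (light | ~open | power) forces power = True.
  then (~net | ~power) forces net = False.
  then (gpu | hot | light) forces hot = True.
Set safe = True.
All clauses satisfied.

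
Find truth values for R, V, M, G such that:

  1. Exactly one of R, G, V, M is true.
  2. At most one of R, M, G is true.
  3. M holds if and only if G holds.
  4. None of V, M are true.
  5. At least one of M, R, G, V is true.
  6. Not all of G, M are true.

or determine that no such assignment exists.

R = True; V = False; M = False; G = False

  (1) {R, G, V, M}: 1 true — exactly one ✓
  (2) {R, M, G}: 1 true — at most one ✓
  (3) M=F, G=F — same ✓
  (4) {V, M}: 0 true — none ✓
  (5) {M, R, G, V}: 1 true — at least one ✓
  (6) {G, M}: 0/2 true — not all ✓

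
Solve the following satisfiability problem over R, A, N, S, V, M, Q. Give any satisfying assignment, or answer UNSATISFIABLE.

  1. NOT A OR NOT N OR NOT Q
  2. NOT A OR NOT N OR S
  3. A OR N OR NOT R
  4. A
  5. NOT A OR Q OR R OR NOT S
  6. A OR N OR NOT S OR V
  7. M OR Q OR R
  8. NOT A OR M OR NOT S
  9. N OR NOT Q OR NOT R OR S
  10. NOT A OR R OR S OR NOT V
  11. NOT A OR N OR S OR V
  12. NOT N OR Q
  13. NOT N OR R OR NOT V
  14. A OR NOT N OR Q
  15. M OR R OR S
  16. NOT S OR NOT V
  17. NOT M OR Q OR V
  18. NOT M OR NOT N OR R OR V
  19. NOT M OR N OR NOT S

Unit clause (A) forces A = True.
Set R = True.
Try N = True:
  (NOT A OR NOT N OR NOT Q) forces Q = False.
  clause (NOT N OR Q) is falsified — backtrack.
So N = False.
Try S = True:
  (NOT A OR M OR NOT S) forces M = True.
  clause (NOT M OR N OR NOT S) is falsified — backtrack.
So S = False.
  then (N OR NOT Q OR NOT R OR S) forces Q = False.
  then (NOT A OR N OR S OR V) forces V = True.
Set M = True.
All clauses satisfied.

R = True, A = True, N = False, S = False, V = True, M = True, Q = False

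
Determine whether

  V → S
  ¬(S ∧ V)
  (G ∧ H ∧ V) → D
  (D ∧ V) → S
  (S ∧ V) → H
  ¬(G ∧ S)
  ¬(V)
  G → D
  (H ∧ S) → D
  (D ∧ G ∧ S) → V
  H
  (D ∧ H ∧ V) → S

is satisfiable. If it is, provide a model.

Unit clause (¬V) forces V = False.
Unit clause (H) forces H = True.
Set G = True.
  then (D ∨ ¬G) forces D = True.
  then (¬D ∨ ¬G ∨ ¬S ∨ V) forces S = False.
All clauses satisfied.

G = True; D = True; H = True; S = False; V = False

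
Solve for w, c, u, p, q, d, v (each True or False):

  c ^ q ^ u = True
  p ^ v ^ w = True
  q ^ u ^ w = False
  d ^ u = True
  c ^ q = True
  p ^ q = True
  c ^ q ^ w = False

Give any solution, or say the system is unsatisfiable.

w=T, c=F, u=F, p=F, q=T, d=T, v=F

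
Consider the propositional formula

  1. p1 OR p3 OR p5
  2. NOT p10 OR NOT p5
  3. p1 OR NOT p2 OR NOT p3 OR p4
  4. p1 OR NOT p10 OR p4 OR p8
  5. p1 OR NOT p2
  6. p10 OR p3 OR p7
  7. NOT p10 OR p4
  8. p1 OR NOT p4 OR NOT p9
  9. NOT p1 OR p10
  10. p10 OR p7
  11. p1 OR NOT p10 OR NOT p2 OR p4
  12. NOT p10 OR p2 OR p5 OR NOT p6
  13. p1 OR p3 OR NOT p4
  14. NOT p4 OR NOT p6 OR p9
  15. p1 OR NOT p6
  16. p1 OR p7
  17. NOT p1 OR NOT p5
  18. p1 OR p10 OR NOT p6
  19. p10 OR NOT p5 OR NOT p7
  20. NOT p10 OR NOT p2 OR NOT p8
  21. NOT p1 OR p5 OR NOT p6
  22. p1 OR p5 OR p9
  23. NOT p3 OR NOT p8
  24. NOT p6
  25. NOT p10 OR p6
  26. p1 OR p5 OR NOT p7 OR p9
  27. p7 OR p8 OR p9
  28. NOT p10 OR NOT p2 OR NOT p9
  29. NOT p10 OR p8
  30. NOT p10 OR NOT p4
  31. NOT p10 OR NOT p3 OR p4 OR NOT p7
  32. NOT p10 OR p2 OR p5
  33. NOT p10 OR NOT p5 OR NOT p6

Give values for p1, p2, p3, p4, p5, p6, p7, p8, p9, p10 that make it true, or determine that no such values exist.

p1=F; p2=F; p3=T; p4=F; p5=F; p6=F; p7=T; p8=F; p9=T; p10=F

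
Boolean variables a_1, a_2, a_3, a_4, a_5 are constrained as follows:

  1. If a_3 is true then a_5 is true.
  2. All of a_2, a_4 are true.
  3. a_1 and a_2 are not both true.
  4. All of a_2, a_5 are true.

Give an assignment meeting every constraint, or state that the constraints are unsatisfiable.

a_1 = False, a_2 = True, a_3 = False, a_4 = True, a_5 = True

  (1) a_3=F ⇒ a_5: vacuous ✓
  (2) {a_2, a_4}: all 2 true ✓
  (3) a_1=F, a_2=T — not both ✓
  (4) {a_2, a_5}: all 2 true ✓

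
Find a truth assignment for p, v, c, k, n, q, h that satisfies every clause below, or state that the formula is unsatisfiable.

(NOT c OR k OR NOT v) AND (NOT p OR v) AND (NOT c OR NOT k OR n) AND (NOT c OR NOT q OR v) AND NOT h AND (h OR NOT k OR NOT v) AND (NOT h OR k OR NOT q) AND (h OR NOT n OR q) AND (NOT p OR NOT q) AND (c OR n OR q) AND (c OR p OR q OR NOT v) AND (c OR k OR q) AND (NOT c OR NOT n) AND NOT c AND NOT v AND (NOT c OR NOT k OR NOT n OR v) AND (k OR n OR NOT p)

Unit clause (NOT h) forces h = False.
Unit clause (NOT c) forces c = False.
Unit clause (NOT v) forces v = False.
In (NOT p OR v) only NOT p is left, so p = False.
Set k = True.
Set n = False.
  then (c OR n OR q) forces q = True.
All clauses satisfied.

p = False; v = False; c = False; k = True; n = False; q = True; h = False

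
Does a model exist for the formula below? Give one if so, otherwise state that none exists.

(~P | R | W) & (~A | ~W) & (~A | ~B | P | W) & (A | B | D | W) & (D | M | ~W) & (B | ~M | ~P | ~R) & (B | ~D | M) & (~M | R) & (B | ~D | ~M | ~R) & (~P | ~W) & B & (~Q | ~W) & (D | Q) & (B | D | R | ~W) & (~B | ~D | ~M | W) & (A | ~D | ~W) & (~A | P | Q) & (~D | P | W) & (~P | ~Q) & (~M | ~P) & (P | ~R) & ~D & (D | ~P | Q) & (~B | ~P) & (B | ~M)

R: False, Q: True, A: False, M: False, B: True, W: False, P: False, D: False

Unit clause (B) forces B = True.
Unit clause (~D) forces D = False.
In (~B | ~P) only ~P is left, so P = False.
In (D | Q) only Q is left, so Q = True.
In (P | ~R) only ~R is left, so R = False.
In (~M | R) only ~M is left, so M = False.
In (~Q | ~W) only ~W is left, so W = False.
In (~A | ~B | P | W) only ~A is left, so A = False.
All clauses satisfied.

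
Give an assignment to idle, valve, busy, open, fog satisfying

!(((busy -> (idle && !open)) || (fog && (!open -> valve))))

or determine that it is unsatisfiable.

idle: False, valve: True, busy: True, open: True, fog: False

  !(((busy -> (idle && !open)) || (fog && (!open -> valve)))) = True
    (busy -> (idle && !open)) || (fog && (!open -> valve)) = False
      busy -> (idle && !open) = False
        idle && !open = False
          !open = False
      fog && (!open -> valve) = False
        !open -> valve = True
          !open = False
The formula evaluates to True.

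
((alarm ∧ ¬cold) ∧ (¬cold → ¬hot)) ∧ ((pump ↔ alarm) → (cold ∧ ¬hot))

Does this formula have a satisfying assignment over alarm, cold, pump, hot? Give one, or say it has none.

alarm=T, cold=F, pump=F, hot=F

  (alarm ∧ ¬cold) ∧ (¬cold → ¬hot) = True
    alarm ∧ ¬cold = True
      ¬cold = True
    ¬cold → ¬hot = True
      ¬cold = True
      ¬hot = True
  (pump ↔ alarm) → (cold ∧ ¬hot) = True
    pump ↔ alarm = False
    cold ∧ ¬hot = False
      ¬hot = True
Both conjuncts True, so the formula holds.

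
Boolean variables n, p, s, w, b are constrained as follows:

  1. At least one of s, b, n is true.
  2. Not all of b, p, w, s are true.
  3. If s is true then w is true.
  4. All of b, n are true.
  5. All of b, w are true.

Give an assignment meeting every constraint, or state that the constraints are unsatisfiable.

n = True, p = False, s = False, w = True, b = True

  (1) {s, b, n}: 2 true — at least one ✓
  (2) {b, p, w, s}: 2/4 true — not all ✓
  (3) s=F ⇒ w: vacuous ✓
  (4) {b, n}: all 2 true ✓
  (5) {b, w}: all 2 true ✓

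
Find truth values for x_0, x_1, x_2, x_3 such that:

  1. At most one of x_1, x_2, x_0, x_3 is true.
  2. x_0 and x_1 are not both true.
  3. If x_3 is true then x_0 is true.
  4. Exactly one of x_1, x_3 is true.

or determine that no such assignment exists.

x_0: False; x_1: True; x_2: False; x_3: False

  (1) {x_1, x_2, x_0, x_3}: 1 true — at most one ✓
  (2) x_0=F, x_1=T — not both ✓
  (3) x_3=F ⇒ x_0: vacuous ✓
  (4) {x_1, x_3}: 1 true — exactly one ✓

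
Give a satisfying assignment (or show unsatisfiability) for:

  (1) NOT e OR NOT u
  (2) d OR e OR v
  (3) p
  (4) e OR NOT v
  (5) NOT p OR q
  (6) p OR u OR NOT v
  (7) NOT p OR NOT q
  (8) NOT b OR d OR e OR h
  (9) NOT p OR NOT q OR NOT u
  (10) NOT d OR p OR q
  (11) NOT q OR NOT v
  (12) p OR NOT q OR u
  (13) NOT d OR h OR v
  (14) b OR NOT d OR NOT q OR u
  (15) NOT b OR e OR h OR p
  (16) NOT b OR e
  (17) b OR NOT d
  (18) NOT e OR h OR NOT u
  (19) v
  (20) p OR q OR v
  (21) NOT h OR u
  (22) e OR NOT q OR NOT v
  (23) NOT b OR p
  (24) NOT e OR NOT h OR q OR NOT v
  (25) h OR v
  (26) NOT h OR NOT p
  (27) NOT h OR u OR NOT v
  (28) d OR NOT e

Case p = True:
  (NOT p OR q) forces q = True.
  Clause (NOT p OR NOT q) is falsified — contradiction.
Case p = False:
  Clause (p) is falsified — contradiction.
Both cases fail, so the formula is unsatisfiable.

UNSATISFIABLE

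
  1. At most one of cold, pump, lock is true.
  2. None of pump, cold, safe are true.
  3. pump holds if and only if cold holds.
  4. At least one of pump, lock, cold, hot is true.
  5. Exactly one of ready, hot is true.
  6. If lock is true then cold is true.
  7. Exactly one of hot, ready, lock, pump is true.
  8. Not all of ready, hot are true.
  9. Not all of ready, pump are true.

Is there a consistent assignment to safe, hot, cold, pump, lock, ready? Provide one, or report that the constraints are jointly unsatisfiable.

safe=F; hot=T; cold=F; pump=F; lock=F; ready=F

  (1) {cold, pump, lock}: 0 true — at most one ✓
  (2) {pump, cold, safe}: 0 true — none ✓
  (3) pump=F, cold=F — same ✓
  (4) {pump, lock, cold, hot}: 1 true — at least one ✓
  (5) {ready, hot}: 1 true — exactly one ✓
  (6) lock=F ⇒ cold: vacuous ✓
  (7) {hot, ready, lock, pump}: 1 true — exactly one ✓
  (8) {ready, hot}: 1/2 true — not all ✓
  (9) {ready, pump}: 0/2 true — not all ✓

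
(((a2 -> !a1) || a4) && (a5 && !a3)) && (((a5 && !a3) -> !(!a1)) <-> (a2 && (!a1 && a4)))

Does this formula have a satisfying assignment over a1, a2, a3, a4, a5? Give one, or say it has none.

a1 = False, a2 = False, a3 = False, a4 = False, a5 = True

  ((a2 -> !a1) || a4) && (a5 && !a3) = True
    (a2 -> !a1) || a4 = True
      a2 -> !a1 = True
        !a1 = True
    a5 && !a3 = True
      !a3 = True
  ((a5 && !a3) -> !(!a1)) <-> (a2 && (!a1 && a4)) = True
    (a5 && !a3) -> !(!a1) = False
      a5 && !a3 = True
        !a3 = True
      !(!a1) = False
        !a1 = True
    a2 && (!a1 && a4) = False
      !a1 && a4 = False
        !a1 = True
Both conjuncts True, so the formula holds.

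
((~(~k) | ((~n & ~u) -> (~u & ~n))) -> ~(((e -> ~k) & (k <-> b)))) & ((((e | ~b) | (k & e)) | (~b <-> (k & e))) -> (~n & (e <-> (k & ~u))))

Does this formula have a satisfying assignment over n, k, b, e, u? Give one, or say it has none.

n = False, k = False, b = True, e = False, u = False

  (~(~k) | ((~n & ~u) -> (~u & ~n))) -> ~(((e -> ~k) & (k <-> b))) = True
    ~(~k) | ((~n & ~u) -> (~u & ~n)) = True
      ~(~k) = False
        ~k = True
      (~n & ~u) -> (~u & ~n) = True
        ~n & ~u = True
          ~n = True
          ~u = True
        ~u & ~n = True
          ~u = True
          ~n = True
    ~(((e -> ~k) & (k <-> b))) = True
      (e -> ~k) & (k <-> b) = False
        e -> ~k = True
          ~k = True
        k <-> b = False
  (((e | ~b) | (k & e)) | (~b <-> (k & e))) -> (~n & (e <-> (k & ~u))) = True
    ((e | ~b) | (k & e)) | (~b <-> (k & e)) = True
      (e | ~b) | (k & e) = False
        e | ~b = False
          ~b = False
        k & e = False
      ~b <-> (k & e) = True
        ~b = False
        k & e = False
    ~n & (e <-> (k & ~u)) = True
      ~n = True
      e <-> (k & ~u) = True
        k & ~u = False
          ~u = True
Both conjuncts True, so the formula holds.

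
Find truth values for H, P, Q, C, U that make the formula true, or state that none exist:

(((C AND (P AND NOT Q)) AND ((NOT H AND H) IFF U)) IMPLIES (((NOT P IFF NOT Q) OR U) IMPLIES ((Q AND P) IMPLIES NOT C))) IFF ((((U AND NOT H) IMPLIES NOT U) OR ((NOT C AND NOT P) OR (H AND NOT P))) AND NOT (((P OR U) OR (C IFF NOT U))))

H = True, P = False, Q = False, C = False, U = False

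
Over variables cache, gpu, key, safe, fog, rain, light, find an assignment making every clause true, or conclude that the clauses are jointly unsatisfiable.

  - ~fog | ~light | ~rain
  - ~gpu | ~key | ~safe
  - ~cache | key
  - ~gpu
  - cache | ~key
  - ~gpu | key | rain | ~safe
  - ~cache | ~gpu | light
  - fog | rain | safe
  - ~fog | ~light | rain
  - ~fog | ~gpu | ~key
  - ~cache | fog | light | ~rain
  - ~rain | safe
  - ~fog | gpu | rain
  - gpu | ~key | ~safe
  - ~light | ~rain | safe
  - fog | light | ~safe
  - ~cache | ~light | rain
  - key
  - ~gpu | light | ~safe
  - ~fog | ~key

The formula is unsatisfiable.

Case gpu = True:
  Clause (~gpu) is falsified — contradiction.
Case gpu = False:
  (key) forces key = True.
  (cache | ~key) forces cache = True.
  (gpu | ~key | ~safe) forces safe = False.
  (~rain | safe) forces rain = False.
  (fog | rain | safe) forces fog = True.
  Clause (~fog | gpu | rain) is falsified — contradiction.
Both cases fail, so the formula is unsatisfiable.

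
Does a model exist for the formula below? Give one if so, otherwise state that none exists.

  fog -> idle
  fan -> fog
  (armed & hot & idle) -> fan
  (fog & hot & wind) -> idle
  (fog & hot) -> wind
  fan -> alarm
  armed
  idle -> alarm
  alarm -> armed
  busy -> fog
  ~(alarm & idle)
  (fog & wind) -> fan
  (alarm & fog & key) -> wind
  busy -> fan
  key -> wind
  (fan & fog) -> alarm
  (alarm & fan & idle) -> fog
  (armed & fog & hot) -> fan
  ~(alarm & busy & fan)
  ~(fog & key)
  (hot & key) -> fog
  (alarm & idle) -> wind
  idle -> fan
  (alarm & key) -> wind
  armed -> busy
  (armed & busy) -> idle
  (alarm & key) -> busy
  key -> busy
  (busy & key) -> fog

Case armed = True:
  (~armed | busy) forces busy = True.
  (~busy | fog) forces fog = True.
  (~fog | idle) forces idle = True.
  (fan | ~idle) forces fan = True.
  (~alarm | ~busy | ~fan) forces alarm = False.
  Clause (alarm | ~fan | ~fog) is falsified — contradiction.
Case armed = False:
  Clause (armed) is falsified — contradiction.
Both cases fail, so the formula is unsatisfiable.

The formula is unsatisfiable.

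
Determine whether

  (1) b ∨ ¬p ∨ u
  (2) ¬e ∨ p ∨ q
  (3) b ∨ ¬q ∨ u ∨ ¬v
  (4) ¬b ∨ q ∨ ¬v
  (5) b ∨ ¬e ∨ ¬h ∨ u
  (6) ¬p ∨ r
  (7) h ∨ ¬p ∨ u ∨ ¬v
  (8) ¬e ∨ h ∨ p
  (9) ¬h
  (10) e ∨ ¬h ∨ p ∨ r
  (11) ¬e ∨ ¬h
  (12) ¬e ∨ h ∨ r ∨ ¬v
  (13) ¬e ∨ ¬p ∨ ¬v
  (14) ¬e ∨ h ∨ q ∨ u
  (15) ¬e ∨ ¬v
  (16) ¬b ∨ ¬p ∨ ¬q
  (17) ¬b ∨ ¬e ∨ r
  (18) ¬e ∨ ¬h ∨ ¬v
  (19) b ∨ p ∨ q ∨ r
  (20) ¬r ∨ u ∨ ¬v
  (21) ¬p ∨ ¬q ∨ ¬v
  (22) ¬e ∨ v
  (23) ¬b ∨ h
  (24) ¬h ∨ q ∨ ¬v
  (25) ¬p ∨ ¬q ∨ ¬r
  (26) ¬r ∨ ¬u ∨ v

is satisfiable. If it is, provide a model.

Unit clause (¬h) forces h = False.
In (¬b ∨ h) only ¬b is left, so b = False.
Set p = False.
  then (¬e ∨ h ∨ p) forces e = False.
Set v = False.
Set q = False.
  then (b ∨ p ∨ q ∨ r) forces r = True.
  then (¬r ∨ ¬u ∨ v) forces u = False.
All clauses satisfied.

p = False, h = False, b = False, e = False, v = False, q = False, u = False, r = True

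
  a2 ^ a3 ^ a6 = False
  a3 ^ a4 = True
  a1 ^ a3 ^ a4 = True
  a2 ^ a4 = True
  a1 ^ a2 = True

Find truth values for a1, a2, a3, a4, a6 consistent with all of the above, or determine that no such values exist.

a1 = False, a2 = True, a3 = True, a4 = False, a6 = False

a2 ^ a3 ^ a6 = T ^ T ^ F = False ✓
a3 ^ a4 = T ^ F = True ✓
a1 ^ a3 ^ a4 = F ^ T ^ F = True ✓
a2 ^ a4 = T ^ F = True ✓
a1 ^ a2 = F ^ T = True ✓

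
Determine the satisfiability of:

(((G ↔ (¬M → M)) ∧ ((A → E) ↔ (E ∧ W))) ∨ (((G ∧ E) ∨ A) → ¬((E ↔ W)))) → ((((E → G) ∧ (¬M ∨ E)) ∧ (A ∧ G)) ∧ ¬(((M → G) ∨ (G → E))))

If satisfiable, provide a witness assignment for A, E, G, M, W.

A = True, E = True, G = False, M = True, W = True

  (((G ↔ (¬M → M)) ∧ ((A → E) ↔ (E ∧ W))) ∨ (((G ∧ E) ∨ A) → ¬((E ↔ W)))) → ((((E → G) ∧ (¬M ∨ E)) ∧ (A ∧ G)) ∧ ¬(((M → G) ∨ (G → E)))) = True
    ((G ↔ (¬M → M)) ∧ ((A → E) ↔ (E ∧ W))) ∨ (((G ∧ E) ∨ A) → ¬((E ↔ W))) = False
      (G ↔ (¬M → M)) ∧ ((A → E) ↔ (E ∧ W)) = False
        G ↔ (¬M → M) = False
          ¬M → M = True
            ¬M = False
        (A → E) ↔ (E ∧ W) = True
          A → E = True
          E ∧ W = True
      ((G ∧ E) ∨ A) → ¬((E ↔ W)) = False
        (G ∧ E) ∨ A = True
          G ∧ E = False
        ¬((E ↔ W)) = False
          E ↔ W = True
    (((E → G) ∧ (¬M ∨ E)) ∧ (A ∧ G)) ∧ ¬(((M → G) ∨ (G → E))) = False
      ((E → G) ∧ (¬M ∨ E)) ∧ (A ∧ G) = False
        (E → G) ∧ (¬M ∨ E) = False
          E → G = False
          ¬M ∨ E = True
            ¬M = False
        A ∧ G = False
      ¬(((M → G) ∨ (G → E))) = False
        (M → G) ∨ (G → E) = True
          M → G = False
          G → E = True
The formula evaluates to True.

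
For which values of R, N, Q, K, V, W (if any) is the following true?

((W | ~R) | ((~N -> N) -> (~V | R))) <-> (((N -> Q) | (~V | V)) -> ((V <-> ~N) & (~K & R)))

R: True, N: False, Q: True, K: False, V: True, W: True

  ((W | ~R) | ((~N -> N) -> (~V | R))) <-> (((N -> Q) | (~V | V)) -> ((V <-> ~N) & (~K & R))) = True
    (W | ~R) | ((~N -> N) -> (~V | R)) = True
      W | ~R = True
        ~R = False
      (~N -> N) -> (~V | R) = True
        ~N -> N = False
          ~N = True
        ~V | R = True
          ~V = False
    ((N -> Q) | (~V | V)) -> ((V <-> ~N) & (~K & R)) = True
      (N -> Q) | (~V | V) = True
        N -> Q = True
        ~V | V = True
          ~V = False
      (V <-> ~N) & (~K & R) = True
        V <-> ~N = True
          ~N = True
        ~K & R = True
          ~K = True
The formula evaluates to True.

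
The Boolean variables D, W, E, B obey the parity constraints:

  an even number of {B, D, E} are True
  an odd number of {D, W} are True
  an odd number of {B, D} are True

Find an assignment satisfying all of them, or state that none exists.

D = True; W = False; E = True; B = False

{B, D, E}: 2 true → even ✓
{D, W}: 1 true → odd ✓
{B, D}: 1 true → odd ✓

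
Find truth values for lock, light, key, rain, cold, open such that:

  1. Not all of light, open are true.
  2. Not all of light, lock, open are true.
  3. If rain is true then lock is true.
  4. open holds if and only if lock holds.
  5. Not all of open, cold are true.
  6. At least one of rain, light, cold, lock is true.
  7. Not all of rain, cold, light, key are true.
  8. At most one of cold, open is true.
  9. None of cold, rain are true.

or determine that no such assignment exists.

lock: False, light: True, key: True, rain: False, cold: False, open: False

  (1) {light, open}: 1/2 true — not all ✓
  (2) {light, lock, open}: 1/3 true — not all ✓
  (3) rain=F ⇒ lock: vacuous ✓
  (4) open=F, lock=F — same ✓
  (5) {open, cold}: 0/2 true — not all ✓
  (6) {rain, light, cold, lock}: 1 true — at least one ✓
  (7) {rain, cold, light, key}: 2/4 true — not all ✓
  (8) {cold, open}: 0 true — at most one ✓
  (9) {cold, rain}: 0 true — none ✓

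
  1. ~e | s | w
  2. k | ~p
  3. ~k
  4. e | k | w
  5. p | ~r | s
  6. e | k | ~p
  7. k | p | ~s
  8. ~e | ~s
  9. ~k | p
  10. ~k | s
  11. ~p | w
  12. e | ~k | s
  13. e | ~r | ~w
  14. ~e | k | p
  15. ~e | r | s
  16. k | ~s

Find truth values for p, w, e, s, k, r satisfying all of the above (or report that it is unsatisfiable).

p=F, w=T, e=F, s=F, k=F, r=F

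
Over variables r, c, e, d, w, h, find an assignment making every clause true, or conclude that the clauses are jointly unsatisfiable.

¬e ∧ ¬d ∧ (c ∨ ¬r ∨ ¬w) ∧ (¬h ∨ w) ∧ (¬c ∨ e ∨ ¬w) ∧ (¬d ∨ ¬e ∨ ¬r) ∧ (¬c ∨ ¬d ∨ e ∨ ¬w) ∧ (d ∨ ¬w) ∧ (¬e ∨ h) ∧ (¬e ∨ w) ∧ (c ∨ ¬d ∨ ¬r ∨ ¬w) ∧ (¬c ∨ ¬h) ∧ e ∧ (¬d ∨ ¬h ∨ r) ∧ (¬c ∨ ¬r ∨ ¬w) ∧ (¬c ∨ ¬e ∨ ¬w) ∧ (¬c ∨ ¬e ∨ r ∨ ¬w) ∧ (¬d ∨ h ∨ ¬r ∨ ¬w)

The formula is unsatisfiable.

Case e = True:
  Clause (¬e) is falsified — contradiction.
Case e = False:
  Clause (e) is falsified — contradiction.
Both cases fail, so the formula is unsatisfiable.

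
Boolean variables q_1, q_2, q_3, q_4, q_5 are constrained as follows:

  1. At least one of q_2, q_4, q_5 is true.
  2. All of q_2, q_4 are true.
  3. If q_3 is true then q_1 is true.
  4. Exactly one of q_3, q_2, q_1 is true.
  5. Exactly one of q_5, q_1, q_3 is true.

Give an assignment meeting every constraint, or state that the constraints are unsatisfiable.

q_1=F, q_2=T, q_3=F, q_4=T, q_5=T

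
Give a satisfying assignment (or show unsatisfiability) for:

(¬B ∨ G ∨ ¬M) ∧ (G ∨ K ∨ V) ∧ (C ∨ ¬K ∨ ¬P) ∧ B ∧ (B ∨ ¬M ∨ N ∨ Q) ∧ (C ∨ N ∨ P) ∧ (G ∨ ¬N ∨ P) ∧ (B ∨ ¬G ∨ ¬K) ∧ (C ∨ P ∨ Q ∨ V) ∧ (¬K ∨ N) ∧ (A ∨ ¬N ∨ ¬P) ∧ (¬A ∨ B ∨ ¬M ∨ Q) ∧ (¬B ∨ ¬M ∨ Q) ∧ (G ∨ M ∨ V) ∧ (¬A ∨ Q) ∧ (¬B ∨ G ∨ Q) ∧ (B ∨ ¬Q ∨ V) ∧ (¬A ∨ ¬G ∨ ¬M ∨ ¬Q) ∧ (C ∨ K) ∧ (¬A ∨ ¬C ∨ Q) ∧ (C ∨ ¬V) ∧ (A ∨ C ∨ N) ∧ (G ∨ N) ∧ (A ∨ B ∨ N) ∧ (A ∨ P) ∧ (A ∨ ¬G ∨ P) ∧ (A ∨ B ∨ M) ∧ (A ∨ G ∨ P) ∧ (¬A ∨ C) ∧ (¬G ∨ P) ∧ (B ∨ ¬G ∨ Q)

A: False; M: False; N: False; B: True; V: False; C: True; Q: False; P: True; G: True; K: False

Unit clause (B) forces B = True.
Set A = False.
  then (A ∨ P) forces P = True.
  then (A ∨ ¬N ∨ ¬P) forces N = False.
  then (A ∨ C ∨ N) forces C = True.
  then (G ∨ N) forces G = True.
  then (¬K ∨ N) forces K = False.
Set M = False.
Set V = False.
Set Q = False.
All clauses satisfied.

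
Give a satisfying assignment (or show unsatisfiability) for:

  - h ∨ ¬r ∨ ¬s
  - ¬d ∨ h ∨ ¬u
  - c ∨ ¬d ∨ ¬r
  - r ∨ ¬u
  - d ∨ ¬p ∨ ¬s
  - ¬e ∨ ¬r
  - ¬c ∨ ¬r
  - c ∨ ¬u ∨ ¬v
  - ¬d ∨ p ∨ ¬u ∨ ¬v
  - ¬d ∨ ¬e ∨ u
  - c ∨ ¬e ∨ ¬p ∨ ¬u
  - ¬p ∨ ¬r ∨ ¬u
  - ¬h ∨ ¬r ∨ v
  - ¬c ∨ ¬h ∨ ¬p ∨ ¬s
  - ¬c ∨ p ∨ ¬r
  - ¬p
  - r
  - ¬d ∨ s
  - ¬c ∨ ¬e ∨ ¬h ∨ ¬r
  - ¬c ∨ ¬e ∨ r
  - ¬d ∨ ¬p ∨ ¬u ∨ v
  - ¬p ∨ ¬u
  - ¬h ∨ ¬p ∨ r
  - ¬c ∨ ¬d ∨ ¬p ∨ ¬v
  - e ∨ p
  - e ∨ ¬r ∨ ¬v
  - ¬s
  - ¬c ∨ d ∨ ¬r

Case e = True:
  (¬e ∨ ¬r) forces r = False.
  Clause (r) is falsified — contradiction.
Case e = False:
  (¬p) forces p = False.
  Clause (e ∨ p) is falsified — contradiction.
Both cases fail, so the formula is unsatisfiable.

Unsatisfiable — no assignment works.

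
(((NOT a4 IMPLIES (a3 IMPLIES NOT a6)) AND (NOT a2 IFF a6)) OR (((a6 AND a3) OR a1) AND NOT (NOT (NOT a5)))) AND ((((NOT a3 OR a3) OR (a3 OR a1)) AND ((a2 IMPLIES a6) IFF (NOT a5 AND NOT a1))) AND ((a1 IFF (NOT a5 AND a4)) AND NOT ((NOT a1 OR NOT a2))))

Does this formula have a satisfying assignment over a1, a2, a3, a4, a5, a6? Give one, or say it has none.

a1=T, a2=T, a3=T, a4=T, a5=F, a6=F

  ((NOT a4 IMPLIES (a3 IMPLIES NOT a6)) AND (NOT a2 IFF a6)) OR (((a6 AND a3) OR a1) AND NOT (NOT (NOT a5))) = True
    (NOT a4 IMPLIES (a3 IMPLIES NOT a6)) AND (NOT a2 IFF a6) = True
      NOT a4 IMPLIES (a3 IMPLIES NOT a6) = True
        NOT a4 = False
        a3 IMPLIES NOT a6 = True
          NOT a6 = True
      NOT a2 IFF a6 = True
        NOT a2 = False
    ((a6 AND a3) OR a1) AND NOT (NOT (NOT a5)) = True
      (a6 AND a3) OR a1 = True
        a6 AND a3 = False
      NOT (NOT (NOT a5)) = True
        NOT (NOT a5) = False
          NOT a5 = True
  (((NOT a3 OR a3) OR (a3 OR a1)) AND ((a2 IMPLIES a6) IFF (NOT a5 AND NOT a1))) AND ((a1 IFF (NOT a5 AND a4)) AND NOT ((NOT a1 OR NOT a2))) = True
    ((NOT a3 OR a3) OR (a3 OR a1)) AND ((a2 IMPLIES a6) IFF (NOT a5 AND NOT a1)) = True
      (NOT a3 OR a3) OR (a3 OR a1) = True
        NOT a3 OR a3 = True
          NOT a3 = False
        a3 OR a1 = True
      (a2 IMPLIES a6) IFF (NOT a5 AND NOT a1) = True
        a2 IMPLIES a6 = False
        NOT a5 AND NOT a1 = False
          NOT a5 = True
          NOT a1 = False
    (a1 IFF (NOT a5 AND a4)) AND NOT ((NOT a1 OR NOT a2)) = True
      a1 IFF (NOT a5 AND a4) = True
        NOT a5 AND a4 = True
          NOT a5 = True
      NOT ((NOT a1 OR NOT a2)) = True
        NOT a1 OR NOT a2 = False
          NOT a1 = False
          NOT a2 = False
Both conjuncts True, so the formula holds.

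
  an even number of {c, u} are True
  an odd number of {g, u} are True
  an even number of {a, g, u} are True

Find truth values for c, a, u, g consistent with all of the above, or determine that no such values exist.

c: True, a: True, u: True, g: False

{c, u}: 2 true → even ✓
{g, u}: 1 true → odd ✓
{a, g, u}: 2 true → even ✓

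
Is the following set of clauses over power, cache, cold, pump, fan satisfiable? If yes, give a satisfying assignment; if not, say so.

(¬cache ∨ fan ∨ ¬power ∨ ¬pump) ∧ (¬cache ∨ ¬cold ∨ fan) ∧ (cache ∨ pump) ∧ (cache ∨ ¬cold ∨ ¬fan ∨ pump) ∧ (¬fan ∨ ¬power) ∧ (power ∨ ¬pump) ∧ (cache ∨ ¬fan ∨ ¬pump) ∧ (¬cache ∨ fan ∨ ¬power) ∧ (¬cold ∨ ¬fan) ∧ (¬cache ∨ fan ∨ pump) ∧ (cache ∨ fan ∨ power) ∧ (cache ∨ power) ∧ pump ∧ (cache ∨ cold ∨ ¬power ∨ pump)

Unit clause (pump) forces pump = True.
In (power ∨ ¬pump) only power is left, so power = True.
In (¬fan ∨ ¬power) only ¬fan is left, so fan = False.
In (¬cache ∨ fan ∨ ¬power) only ¬cache is left, so cache = False.
Set cold = True.
All clauses satisfied.

power = True, cache = False, cold = True, pump = True, fan = False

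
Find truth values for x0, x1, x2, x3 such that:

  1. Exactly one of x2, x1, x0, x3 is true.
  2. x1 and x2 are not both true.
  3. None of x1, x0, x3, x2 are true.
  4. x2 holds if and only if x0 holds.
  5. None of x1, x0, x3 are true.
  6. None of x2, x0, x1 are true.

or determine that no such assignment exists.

Unsatisfiable — no assignment works.

Case x0 = True:
  Constraint (3) is violated (x0=T) — contradiction.
Case x0 = False:
  (3) forces x1 = False.
  (3) forces x3 = False.
  (1) with x1=F, x0=F, x3=F forces x2 = True.
  Constraint (3) is violated (x2=T) — contradiction.
Both cases fail — unsatisfiable.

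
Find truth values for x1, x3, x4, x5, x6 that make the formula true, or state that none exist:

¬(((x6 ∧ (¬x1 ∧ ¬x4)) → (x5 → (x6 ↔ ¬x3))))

x1 = False; x3 = True; x4 = False; x5 = True; x6 = True

  ¬(((x6 ∧ (¬x1 ∧ ¬x4)) → (x5 → (x6 ↔ ¬x3)))) = True
    (x6 ∧ (¬x1 ∧ ¬x4)) → (x5 → (x6 ↔ ¬x3)) = False
      x6 ∧ (¬x1 ∧ ¬x4) = True
        ¬x1 ∧ ¬x4 = True
          ¬x1 = True
          ¬x4 = True
      x5 → (x6 ↔ ¬x3) = False
        x6 ↔ ¬x3 = False
          ¬x3 = False
The formula evaluates to True.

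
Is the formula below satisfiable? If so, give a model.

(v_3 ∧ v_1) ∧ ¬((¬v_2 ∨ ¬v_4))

v_1 = True; v_2 = True; v_3 = True; v_4 = True

  v_3 ∧ v_1 = True
  ¬((¬v_2 ∨ ¬v_4)) = True
    ¬v_2 ∨ ¬v_4 = False
      ¬v_2 = False
      ¬v_4 = False
Both conjuncts True, so the formula holds.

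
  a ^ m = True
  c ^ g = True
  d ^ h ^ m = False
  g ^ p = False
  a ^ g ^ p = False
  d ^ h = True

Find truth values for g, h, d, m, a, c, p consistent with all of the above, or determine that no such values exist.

g = False, h = False, d = True, m = True, a = False, c = True, p = False

a ^ m = F ^ T = True ✓
c ^ g = T ^ F = True ✓
d ^ h ^ m = T ^ F ^ T = False ✓
g ^ p = F ^ F = False ✓
a ^ g ^ p = F ^ F ^ F = False ✓
d ^ h = T ^ F = True ✓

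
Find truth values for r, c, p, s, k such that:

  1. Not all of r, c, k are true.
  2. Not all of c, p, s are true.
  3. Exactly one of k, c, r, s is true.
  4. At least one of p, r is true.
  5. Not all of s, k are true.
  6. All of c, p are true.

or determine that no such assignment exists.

r = False; c = True; p = True; s = False; k = False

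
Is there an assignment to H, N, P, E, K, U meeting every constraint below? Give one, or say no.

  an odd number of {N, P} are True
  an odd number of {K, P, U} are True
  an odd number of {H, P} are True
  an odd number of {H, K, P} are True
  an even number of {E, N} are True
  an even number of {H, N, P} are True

H = True, N = True, P = False, E = True, K = False, U = True

{N, P}: 1 true → odd ✓
{K, P, U}: 1 true → odd ✓
{H, P}: 1 true → odd ✓
{H, K, P}: 1 true → odd ✓
{E, N}: 2 true → even ✓
{H, N, P}: 2 true → even ✓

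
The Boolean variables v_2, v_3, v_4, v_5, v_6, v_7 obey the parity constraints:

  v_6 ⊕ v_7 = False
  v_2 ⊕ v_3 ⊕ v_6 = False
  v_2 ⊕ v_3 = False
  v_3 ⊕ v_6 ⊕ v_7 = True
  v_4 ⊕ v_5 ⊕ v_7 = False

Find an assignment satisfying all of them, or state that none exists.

v_2 = True, v_3 = True, v_4 = False, v_5 = False, v_6 = False, v_7 = False

v_6 ⊕ v_7 = F ⊕ F = False ✓
v_2 ⊕ v_3 ⊕ v_6 = T ⊕ T ⊕ F = False ✓
v_2 ⊕ v_3 = T ⊕ T = False ✓
v_3 ⊕ v_6 ⊕ v_7 = T ⊕ F ⊕ F = True ✓
v_4 ⊕ v_5 ⊕ v_7 = F ⊕ F ⊕ F = False ✓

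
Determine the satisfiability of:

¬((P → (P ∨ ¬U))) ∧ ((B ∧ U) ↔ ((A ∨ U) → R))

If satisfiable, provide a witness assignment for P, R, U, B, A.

The conjunct ¬((P → (P ∨ ¬U))) is unsatisfiable on its own:
  P=F, U=F: evaluates to False.
  P=F, U=T: evaluates to False.
  P=T, U=F: evaluates to False.
  P=T, U=T: evaluates to False.
So the whole conjunction is unsatisfiable.

Unsatisfiable — no assignment works.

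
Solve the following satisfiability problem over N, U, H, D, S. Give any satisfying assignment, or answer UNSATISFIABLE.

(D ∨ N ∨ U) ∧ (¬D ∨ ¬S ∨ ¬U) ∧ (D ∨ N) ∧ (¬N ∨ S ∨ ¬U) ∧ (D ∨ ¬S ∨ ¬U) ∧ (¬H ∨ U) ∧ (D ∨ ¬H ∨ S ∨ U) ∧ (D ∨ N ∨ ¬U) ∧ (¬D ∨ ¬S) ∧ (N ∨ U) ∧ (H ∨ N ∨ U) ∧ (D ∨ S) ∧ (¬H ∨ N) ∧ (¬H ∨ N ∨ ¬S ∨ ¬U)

Set N = True.
Try U = True:
  (¬N ∨ S ∨ ¬U) forces S = True.
  (¬D ∨ ¬S ∨ ¬U) forces D = False.
  clause (D ∨ ¬S ∨ ¬U) is falsified — backtrack.
So U = False.
  then (¬H ∨ U) forces H = False.
Set D = False.
  then (D ∨ S) forces S = True.
All clauses satisfied.

N = True; U = False; H = False; D = False; S = True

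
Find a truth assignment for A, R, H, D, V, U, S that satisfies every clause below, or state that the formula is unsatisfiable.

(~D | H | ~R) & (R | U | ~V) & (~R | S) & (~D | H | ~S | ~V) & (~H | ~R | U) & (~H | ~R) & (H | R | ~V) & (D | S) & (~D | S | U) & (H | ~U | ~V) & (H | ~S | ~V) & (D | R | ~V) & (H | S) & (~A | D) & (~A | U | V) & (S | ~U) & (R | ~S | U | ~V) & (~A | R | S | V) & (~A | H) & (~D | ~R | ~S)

Set A = True.
  then (~A | D) forces D = True.
  then (~A | H) forces H = True.
  then (~H | ~R) forces R = False.
Set V = True.
  then (R | U | ~V) forces U = True.
  then (S | ~U) forces S = True.
All clauses satisfied.

A = True; R = False; H = True; D = True; V = True; U = True; S = True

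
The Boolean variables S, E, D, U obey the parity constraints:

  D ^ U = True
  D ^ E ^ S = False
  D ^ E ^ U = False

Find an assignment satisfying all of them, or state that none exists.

S = True, E = True, D = False, U = True

D ^ U = F ^ T = True ✓
D ^ E ^ S = F ^ T ^ T = False ✓
D ^ E ^ U = F ^ T ^ T = False ✓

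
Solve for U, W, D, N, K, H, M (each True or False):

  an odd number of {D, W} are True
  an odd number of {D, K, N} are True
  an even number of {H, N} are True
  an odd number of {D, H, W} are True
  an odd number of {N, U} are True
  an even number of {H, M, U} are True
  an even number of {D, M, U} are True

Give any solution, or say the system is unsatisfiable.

U: True; W: True; D: False; N: False; K: True; H: False; M: True

{D, W}: 1 true → odd ✓
{D, K, N}: 1 true → odd ✓
{H, N}: 0 true → even ✓
{D, H, W}: 1 true → odd ✓
{N, U}: 1 true → odd ✓
{H, M, U}: 2 true → even ✓
{D, M, U}: 2 true → even ✓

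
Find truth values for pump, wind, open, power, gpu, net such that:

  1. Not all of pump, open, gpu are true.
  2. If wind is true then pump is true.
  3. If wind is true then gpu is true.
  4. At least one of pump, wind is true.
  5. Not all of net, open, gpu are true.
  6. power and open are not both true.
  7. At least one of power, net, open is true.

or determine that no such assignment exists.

pump=T; wind=T; open=F; power=T; gpu=T; net=T

  (1) {pump, open, gpu}: 2/3 true — not all ✓
  (2) wind=T ⇒ pump: T ✓
  (3) wind=T ⇒ gpu: T ✓
  (4) {pump, wind}: 2 true — at least one ✓
  (5) {net, open, gpu}: 2/3 true — not all ✓
  (6) power=T, open=F — not both ✓
  (7) {power, net, open}: 2 true — at least one ✓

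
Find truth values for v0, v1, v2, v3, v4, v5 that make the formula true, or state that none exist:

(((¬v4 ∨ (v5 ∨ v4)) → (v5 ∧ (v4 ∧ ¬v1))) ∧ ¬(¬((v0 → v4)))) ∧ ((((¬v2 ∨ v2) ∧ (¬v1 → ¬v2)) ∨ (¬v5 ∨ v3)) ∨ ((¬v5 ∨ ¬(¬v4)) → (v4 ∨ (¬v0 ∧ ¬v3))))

v0 = True, v1 = False, v2 = False, v3 = False, v4 = True, v5 = True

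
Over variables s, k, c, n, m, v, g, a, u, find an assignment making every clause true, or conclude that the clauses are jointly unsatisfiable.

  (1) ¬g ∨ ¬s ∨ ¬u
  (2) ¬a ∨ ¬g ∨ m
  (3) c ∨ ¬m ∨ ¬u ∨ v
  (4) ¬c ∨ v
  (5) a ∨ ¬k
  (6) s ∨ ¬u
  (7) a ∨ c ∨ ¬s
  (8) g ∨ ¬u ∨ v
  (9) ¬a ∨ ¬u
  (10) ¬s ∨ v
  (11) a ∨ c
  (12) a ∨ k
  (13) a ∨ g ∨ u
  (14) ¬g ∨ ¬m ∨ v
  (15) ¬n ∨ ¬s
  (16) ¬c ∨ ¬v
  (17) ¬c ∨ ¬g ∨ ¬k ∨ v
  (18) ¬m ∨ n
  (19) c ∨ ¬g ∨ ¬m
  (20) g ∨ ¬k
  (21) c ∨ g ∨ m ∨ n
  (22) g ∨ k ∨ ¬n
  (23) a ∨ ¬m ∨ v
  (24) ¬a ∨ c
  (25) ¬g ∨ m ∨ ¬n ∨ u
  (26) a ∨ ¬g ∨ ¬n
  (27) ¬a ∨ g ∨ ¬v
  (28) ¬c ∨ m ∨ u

Case c = True:
  (¬c ∨ v) forces v = True.
  Clause (¬c ∨ ¬v) is falsified — contradiction.
Case c = False:
  (a ∨ c) forces a = True.
  Clause (¬a ∨ c) is falsified — contradiction.
Both cases fail, so the formula is unsatisfiable.

The formula is unsatisfiable.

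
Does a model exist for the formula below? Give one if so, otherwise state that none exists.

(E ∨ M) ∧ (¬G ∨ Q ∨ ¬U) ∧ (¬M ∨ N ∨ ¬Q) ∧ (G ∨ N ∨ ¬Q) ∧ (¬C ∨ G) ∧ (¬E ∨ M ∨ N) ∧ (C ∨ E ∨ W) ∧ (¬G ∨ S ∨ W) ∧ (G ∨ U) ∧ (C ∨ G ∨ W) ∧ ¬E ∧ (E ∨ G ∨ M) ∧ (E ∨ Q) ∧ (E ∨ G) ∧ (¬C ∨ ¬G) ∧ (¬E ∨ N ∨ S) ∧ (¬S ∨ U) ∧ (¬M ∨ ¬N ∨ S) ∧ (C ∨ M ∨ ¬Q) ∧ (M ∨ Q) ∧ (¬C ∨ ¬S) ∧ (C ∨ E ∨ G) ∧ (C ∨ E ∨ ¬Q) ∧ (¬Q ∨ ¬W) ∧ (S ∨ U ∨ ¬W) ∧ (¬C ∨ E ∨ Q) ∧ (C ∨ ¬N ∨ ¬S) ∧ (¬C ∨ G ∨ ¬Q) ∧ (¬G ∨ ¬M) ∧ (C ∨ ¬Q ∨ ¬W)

The formula is unsatisfiable.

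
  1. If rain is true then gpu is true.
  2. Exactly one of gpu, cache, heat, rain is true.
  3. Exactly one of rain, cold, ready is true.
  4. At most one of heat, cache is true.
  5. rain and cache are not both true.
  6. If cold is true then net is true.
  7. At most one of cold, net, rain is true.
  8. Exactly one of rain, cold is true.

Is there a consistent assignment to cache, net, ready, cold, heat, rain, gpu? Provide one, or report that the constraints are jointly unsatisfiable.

Unsatisfiable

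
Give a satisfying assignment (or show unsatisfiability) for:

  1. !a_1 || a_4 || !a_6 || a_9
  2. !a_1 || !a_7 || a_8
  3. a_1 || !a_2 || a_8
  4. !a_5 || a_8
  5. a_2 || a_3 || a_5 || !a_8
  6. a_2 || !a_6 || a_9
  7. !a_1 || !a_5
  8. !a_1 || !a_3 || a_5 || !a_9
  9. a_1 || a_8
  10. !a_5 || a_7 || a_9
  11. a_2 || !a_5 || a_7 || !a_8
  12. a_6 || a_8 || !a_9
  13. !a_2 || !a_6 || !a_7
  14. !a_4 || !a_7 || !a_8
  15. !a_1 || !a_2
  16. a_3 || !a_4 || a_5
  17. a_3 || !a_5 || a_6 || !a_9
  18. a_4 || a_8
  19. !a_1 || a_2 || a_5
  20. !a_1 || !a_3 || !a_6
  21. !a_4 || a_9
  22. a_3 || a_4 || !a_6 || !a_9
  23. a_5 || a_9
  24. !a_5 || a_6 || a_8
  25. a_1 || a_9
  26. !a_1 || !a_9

Set a_1 = False.
  then (a_1 || a_8) forces a_8 = True.
  then (a_1 || a_9) forces a_9 = True.
Set a_2 = True.
Set a_3 = True.
Set a_4 = False.
Set a_5 = True.
Set a_6 = False.
Set a_7 = False.
All clauses satisfied.

a_1=F, a_2=T, a_3=T, a_4=F, a_5=T, a_6=F, a_7=F, a_8=T, a_9=T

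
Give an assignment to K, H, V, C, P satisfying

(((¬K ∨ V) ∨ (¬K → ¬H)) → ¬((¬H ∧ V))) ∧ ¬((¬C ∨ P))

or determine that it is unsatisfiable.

K = False; H = True; V = False; C = True; P = False

  ((¬K ∨ V) ∨ (¬K → ¬H)) → ¬((¬H ∧ V)) = True
    (¬K ∨ V) ∨ (¬K → ¬H) = True
      ¬K ∨ V = True
        ¬K = True
      ¬K → ¬H = False
        ¬K = True
        ¬H = False
    ¬((¬H ∧ V)) = True
      ¬H ∧ V = False
        ¬H = False
  ¬((¬C ∨ P)) = True
    ¬C ∨ P = False
      ¬C = False
Both conjuncts True, so the formula holds.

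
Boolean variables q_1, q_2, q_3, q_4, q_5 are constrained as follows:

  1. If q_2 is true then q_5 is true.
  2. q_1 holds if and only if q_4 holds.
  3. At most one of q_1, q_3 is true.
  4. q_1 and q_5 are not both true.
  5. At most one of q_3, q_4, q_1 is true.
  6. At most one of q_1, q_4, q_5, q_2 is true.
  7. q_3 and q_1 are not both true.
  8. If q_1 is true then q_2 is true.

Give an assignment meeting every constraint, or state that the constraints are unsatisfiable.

q_1 = False, q_2 = False, q_3 = False, q_4 = False, q_5 = True

  (1) q_2=F ⇒ q_5: vacuous ✓
  (2) q_1=F, q_4=F — same ✓
  (3) {q_1, q_3}: 0 true — at most one ✓
  (4) q_1=F, q_5=T — not both ✓
  (5) {q_3, q_4, q_1}: 0 true — at most one ✓
  (6) {q_1, q_4, q_5, q_2}: 1 true — at most one ✓
  (7) q_3=F, q_1=F — not both ✓
  (8) q_1=F ⇒ q_2: vacuous ✓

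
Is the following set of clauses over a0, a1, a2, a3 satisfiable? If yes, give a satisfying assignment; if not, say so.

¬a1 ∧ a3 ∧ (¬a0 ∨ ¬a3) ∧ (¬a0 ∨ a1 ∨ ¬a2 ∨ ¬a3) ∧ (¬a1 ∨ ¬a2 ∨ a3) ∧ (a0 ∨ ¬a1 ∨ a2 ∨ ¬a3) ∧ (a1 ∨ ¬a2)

Unit clause (¬a1) forces a1 = False.
Unit clause (a3) forces a3 = True.
In (¬a0 ∨ ¬a3) only ¬a0 is left, so a0 = False.
In (a1 ∨ ¬a2) only ¬a2 is left, so a2 = False.
Check each clause:
  (¬a1): ¬a1 holds.
  (a3): a3 holds.
  (¬a0 ∨ ¬a3): ¬a0 holds.
  (¬a0 ∨ a1 ∨ ¬a2 ∨ ¬a3): ¬a0 holds.
  (¬a1 ∨ ¬a2 ∨ a3): ¬a1 holds.
  (a0 ∨ ¬a1 ∨ a2 ∨ ¬a3): ¬a1 holds.
  (a1 ∨ ¬a2): ¬a2 holds.
All clauses satisfied.

a0=F; a1=F; a2=F; a3=T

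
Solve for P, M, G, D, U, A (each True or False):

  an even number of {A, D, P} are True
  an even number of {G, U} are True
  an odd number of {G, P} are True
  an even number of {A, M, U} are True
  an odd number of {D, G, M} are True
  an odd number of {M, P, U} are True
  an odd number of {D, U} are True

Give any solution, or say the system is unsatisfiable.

P: True, M: False, G: False, D: True, U: False, A: False

{A, D, P}: 2 true → even ✓
{G, U}: 0 true → even ✓
{G, P}: 1 true → odd ✓
{A, M, U}: 0 true → even ✓
{D, G, M}: 1 true → odd ✓
{M, P, U}: 1 true → odd ✓
{D, U}: 1 true → odd ✓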